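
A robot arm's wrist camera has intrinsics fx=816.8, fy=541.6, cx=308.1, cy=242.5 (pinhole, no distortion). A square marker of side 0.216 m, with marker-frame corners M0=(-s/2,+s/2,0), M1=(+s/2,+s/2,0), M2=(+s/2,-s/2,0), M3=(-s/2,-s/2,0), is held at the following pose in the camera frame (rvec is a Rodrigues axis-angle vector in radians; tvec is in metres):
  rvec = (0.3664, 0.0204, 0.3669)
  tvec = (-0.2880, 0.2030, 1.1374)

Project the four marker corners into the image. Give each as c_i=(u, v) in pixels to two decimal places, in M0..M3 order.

c0=(10.62, 362.12) c1=(152.71, 396.21) c2=(197.40, 314.83) c3=(45.79, 277.61)

Intrinsics K: fx=816.8, fy=541.6, cx=308.1, cy=242.5
Marker side s = 0.216 m; corners in marker frame (Z=0):
  M0 = (-0.1080, +0.1080, 0)
  M1 = (+0.1080, +0.1080, 0)
  M2 = (+0.1080, -0.1080, 0)
  M3 = (-0.1080, -0.1080, 0)
rvec = (0.3664, 0.0204, 0.3669), |rvec| = θ = 0.51892 rad = 29.732°
Rodrigues: sinθ=0.49594, 1−cosθ=0.13165; R = I + sinθ·[k]× + (1−cosθ)·[k]×²:
    [+0.93399 -0.34700 +0.08522]
    [+0.35431 +0.86856 -0.34652]
    [+0.04622 +0.35384 +0.93416]
t = (-0.2880, 0.2030, 1.1374) m
M0: Pc = R·M0+t = (-0.42635, +0.25854, +1.17062); u = 816.8·(-0.42635)/1.17062 + 308.1 = 10.6173, v = 541.6·(+0.25854)/1.17062 + 242.5 = 362.1156
M1: Pc = R·M1+t = (-0.22461, +0.33507, +1.18061); u = 816.8·(-0.22461)/1.18061 + 308.1 = 152.7072, v = 541.6·(+0.33507)/1.18061 + 242.5 = 396.2122
M2: Pc = R·M2+t = (-0.14965, +0.14746, +1.10418); u = 816.8·(-0.14965)/1.10418 + 308.1 = 197.3959, v = 541.6·(+0.14746)/1.10418 + 242.5 = 314.8297
M3: Pc = R·M3+t = (-0.35139, +0.07093, +1.09419); u = 816.8·(-0.35139)/1.09419 + 308.1 = 45.7890, v = 541.6·(+0.07093)/1.09419 + 242.5 = 277.6089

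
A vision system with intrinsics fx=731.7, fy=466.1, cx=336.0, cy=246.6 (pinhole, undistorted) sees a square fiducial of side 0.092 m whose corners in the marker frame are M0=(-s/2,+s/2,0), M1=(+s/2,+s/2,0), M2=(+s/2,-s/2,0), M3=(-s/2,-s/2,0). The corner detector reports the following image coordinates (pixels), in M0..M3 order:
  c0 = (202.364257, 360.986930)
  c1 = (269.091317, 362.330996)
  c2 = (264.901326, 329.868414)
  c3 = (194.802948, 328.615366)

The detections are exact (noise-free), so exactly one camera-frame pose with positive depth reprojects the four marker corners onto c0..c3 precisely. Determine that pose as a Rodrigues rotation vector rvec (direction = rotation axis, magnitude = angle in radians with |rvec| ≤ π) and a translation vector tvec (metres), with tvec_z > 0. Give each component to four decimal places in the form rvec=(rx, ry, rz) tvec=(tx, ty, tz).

rvec=(0.5555, 0.0548, 0.0042) tvec=(-0.1377, 0.2078, 0.9761)

Intrinsics K: fx=731.7, fy=466.1, cx=336.0, cy=246.6
Marker side s = 0.092 m; corners in marker frame (Z=0):
  M0 = (-0.0460, +0.0460, 0)
  M1 = (+0.0460, +0.0460, 0)
  M2 = (+0.0460, -0.0460, 0)
  M3 = (-0.0460, -0.0460, 0)
Detected image corners:
  c0 = (202.364257, 360.986930) px
  c1 = (269.091317, 362.330996) px
  c2 = (264.901326, 329.868414) px
  c3 = (194.802948, 328.615366) px
Planar DLT: solve 8×8 A·h = b for H (H[2,2]=1):
  H  [+731.02017 +189.64466 +232.78089]
  H  [-3.88985 +538.94362 +345.85158]
  H  [-0.05215 +0.54012 +1.00000]
B = K⁻¹H; ‖b₁‖=1.024530, ‖b₂‖=1.024530; λ = 2/(‖b₁‖+‖b₂‖) = 0.976057, sign → tz>0 ⇒ λ=+0.976057
r₁ = λ·B[:,0] = (+0.99853,+0.01879,-0.05091); r₂ = λ·B[:,1] = (+0.01089,+0.84968,+0.52719)
r₃ = r₁×r₂ = (+0.05316,-0.52697,+0.84822); SVD([r₁ r₂ r₃]) → R = UVᵀ:
  R  [+0.99853 +0.01089 +0.05316]
  R  [+0.01879 +0.84968 -0.52697]
  R  [-0.05091 +0.52719 +0.84822]
t = (-0.13769, +0.20784, +0.97606) m
tr R = 2.696426; θ = arccos((tr R − 1)/2) = 0.558194 rad = 31.982°
axis k = ((R−Rᵀ)₃₂, (R−Rᵀ)₁₃, (R−Rᵀ)₂₁) / (2 sinθ) = (+0.995135, +0.098238, +0.007455)
rvec = θ·k = (+0.555479, +0.054836, +0.004161)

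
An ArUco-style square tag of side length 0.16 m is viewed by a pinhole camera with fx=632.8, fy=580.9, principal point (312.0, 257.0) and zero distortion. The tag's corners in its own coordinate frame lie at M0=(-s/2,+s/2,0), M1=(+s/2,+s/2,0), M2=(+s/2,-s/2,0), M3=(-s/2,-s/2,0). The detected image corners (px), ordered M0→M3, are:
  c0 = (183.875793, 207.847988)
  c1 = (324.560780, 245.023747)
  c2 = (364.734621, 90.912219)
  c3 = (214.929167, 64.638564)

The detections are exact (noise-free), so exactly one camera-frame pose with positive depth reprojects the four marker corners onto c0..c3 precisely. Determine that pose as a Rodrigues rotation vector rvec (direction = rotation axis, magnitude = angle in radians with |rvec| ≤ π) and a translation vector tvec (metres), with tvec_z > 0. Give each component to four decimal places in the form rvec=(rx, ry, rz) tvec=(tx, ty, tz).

rvec=(0.1253, 0.3466, 0.2571) tvec=(-0.0424, -0.1109, 0.6196)

Intrinsics K: fx=632.8, fy=580.9, cx=312.0, cy=257.0
Marker side s = 0.16 m; corners in marker frame (Z=0):
  M0 = (-0.0800, +0.0800, 0)
  M1 = (+0.0800, +0.0800, 0)
  M2 = (+0.0800, -0.0800, 0)
  M3 = (-0.0800, -0.0800, 0)
Detected image corners:
  c0 = (183.875793, 207.847988) px
  c1 = (324.560780, 245.023747) px
  c2 = (364.734621, 90.912219) px
  c3 = (214.929167, 64.638564) px
Planar DLT: solve 8×8 A·h = b for H (H[2,2]=1):
  H  [+767.04355 -149.01145 +268.65306]
  H  [+120.64843 +968.20659 +153.03455]
  H  [-0.51514 +0.26615 +1.00000]
B = K⁻¹H; ‖b₁‖=1.613898, ‖b₂‖=1.613898; λ = 2/(‖b₁‖+‖b₂‖) = 0.619618, sign → tz>0 ⇒ λ=+0.619618
r₁ = λ·B[:,0] = (+0.90844,+0.26991,-0.31919); r₂ = λ·B[:,1] = (-0.22722,+0.95978,+0.16491)
r₃ = r₁×r₂ = (+0.35087,-0.07729,+0.93323); SVD([r₁ r₂ r₃]) → R = UVᵀ:
  R  [+0.90844 -0.22722 +0.35087]
  R  [+0.26991 +0.95978 -0.07729]
  R  [-0.31919 +0.16491 +0.93323]
t = (-0.04244, -0.11089, +0.61962) m
tr R = 2.801453; θ = arccos((tr R − 1)/2) = 0.449357 rad = 25.746°
axis k = ((R−Rᵀ)₃₂, (R−Rᵀ)₁₃, (R−Rᵀ)₂₁) / (2 sinθ) = (+0.278779, +0.771269, +0.572211)
rvec = θ·k = (+0.125271, +0.346575, +0.257127)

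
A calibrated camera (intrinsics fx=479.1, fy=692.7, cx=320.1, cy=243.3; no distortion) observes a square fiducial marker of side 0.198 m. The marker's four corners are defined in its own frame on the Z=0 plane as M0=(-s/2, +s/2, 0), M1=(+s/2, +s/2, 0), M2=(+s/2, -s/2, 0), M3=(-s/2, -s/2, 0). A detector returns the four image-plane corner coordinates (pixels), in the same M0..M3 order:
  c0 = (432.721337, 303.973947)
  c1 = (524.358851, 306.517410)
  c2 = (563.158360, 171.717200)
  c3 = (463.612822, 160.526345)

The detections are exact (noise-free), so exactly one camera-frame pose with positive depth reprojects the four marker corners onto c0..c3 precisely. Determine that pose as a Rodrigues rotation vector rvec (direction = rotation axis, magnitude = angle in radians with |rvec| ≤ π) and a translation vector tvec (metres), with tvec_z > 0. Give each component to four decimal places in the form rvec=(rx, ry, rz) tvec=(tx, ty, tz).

Intrinsics K: fx=479.1, fy=692.7, cx=320.1, cy=243.3
Marker side s = 0.198 m; corners in marker frame (Z=0):
  M0 = (-0.0990, +0.0990, 0)
  M1 = (+0.0990, +0.0990, 0)
  M2 = (+0.0990, -0.0990, 0)
  M3 = (-0.0990, -0.0990, 0)
Detected image corners:
  c0 = (432.721337, 303.973947) px
  c1 = (524.358851, 306.517410) px
  c2 = (563.158360, 171.717200) px
  c3 = (463.612822, 160.526345) px
Planar DLT: solve 8×8 A·h = b for H (H[2,2]=1):
  H  [+624.64473 +82.75148 +496.42431]
  H  [+101.45566 +825.24765 +239.38226]
  H  [+0.28811 +0.52284 +1.00000]
B = K⁻¹H; ‖b₁‖=1.148925, ‖b₂‖=1.148925; λ = 2/(‖b₁‖+‖b₂‖) = 0.870379, sign → tz>0 ⇒ λ=+0.870379
r₁ = λ·B[:,0] = (+0.96725,+0.03940,+0.25077); r₂ = λ·B[:,1] = (-0.15371,+0.87709,+0.45507)
r₃ = r₁×r₂ = (-0.20201,-0.47871,+0.85442); SVD([r₁ r₂ r₃]) → R = UVᵀ:
  R  [+0.96725 -0.15371 -0.20201]
  R  [+0.03940 +0.87709 -0.47871]
  R  [+0.25077 +0.45507 +0.85442]
t = (+0.32033, -0.00492, +0.87038) m
tr R = 2.698753; θ = arccos((tr R − 1)/2) = 0.555993 rad = 31.856°
axis k = ((R−Rᵀ)₃₂, (R−Rᵀ)₁₃, (R−Rᵀ)₂₁) / (2 sinθ) = (+0.884613, -0.428943, +0.182943)
rvec = θ·k = (+0.491839, -0.238490, +0.101715)

rvec=(0.4918, -0.2385, 0.1017) tvec=(0.3203, -0.0049, 0.8704)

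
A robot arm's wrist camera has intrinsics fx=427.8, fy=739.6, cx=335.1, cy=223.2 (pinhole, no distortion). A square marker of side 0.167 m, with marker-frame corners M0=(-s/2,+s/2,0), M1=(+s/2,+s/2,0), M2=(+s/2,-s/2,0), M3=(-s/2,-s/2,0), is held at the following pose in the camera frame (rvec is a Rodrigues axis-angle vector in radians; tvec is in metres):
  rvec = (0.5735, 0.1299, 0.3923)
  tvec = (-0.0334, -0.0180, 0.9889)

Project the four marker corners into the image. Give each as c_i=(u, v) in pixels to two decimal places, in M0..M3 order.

c0=(278.45, 232.55) c1=(341.78, 279.89) c2=(367.06, 184.65) c3=(297.50, 132.89)

Intrinsics K: fx=427.8, fy=739.6, cx=335.1, cy=223.2
Marker side s = 0.167 m; corners in marker frame (Z=0):
  M0 = (-0.0835, +0.0835, 0)
  M1 = (+0.0835, +0.0835, 0)
  M2 = (+0.0835, -0.0835, 0)
  M3 = (-0.0835, -0.0835, 0)
rvec = (0.5735, 0.1299, 0.3923), |rvec| = θ = 0.70688 rad = 40.501°
Rodrigues: sinθ=0.64946, 1−cosθ=0.23961; R = I + sinθ·[k]× + (1−cosθ)·[k]×²:
    [+0.91811 -0.32471 +0.22723]
    [+0.39616 +0.76849 -0.50248]
    [-0.01146 +0.55135 +0.83419]
t = (-0.0334, -0.0180, 0.9889) m
M0: Pc = R·M0+t = (-0.13718, +0.01309, +1.03590); u = 427.8·(-0.13718)/1.03590 + 335.1 = 278.4497, v = 739.6·(+0.01309)/1.03590 + 223.2 = 232.5453
M1: Pc = R·M1+t = (+0.01615, +0.07925, +1.03398); u = 427.8·(+0.01615)/1.03398 + 335.1 = 341.7814, v = 739.6·(+0.07925)/1.03398 + 223.2 = 279.8855
M2: Pc = R·M2+t = (+0.07038, -0.04909, +0.94190); u = 427.8·(+0.07038)/0.94190 + 335.1 = 367.0637, v = 739.6·(-0.04909)/0.94190 + 223.2 = 184.6543
M3: Pc = R·M3+t = (-0.08295, -0.11525, +0.94382); u = 427.8·(-0.08295)/0.94382 + 335.1 = 297.5023, v = 739.6·(-0.11525)/0.94382 + 223.2 = 132.8889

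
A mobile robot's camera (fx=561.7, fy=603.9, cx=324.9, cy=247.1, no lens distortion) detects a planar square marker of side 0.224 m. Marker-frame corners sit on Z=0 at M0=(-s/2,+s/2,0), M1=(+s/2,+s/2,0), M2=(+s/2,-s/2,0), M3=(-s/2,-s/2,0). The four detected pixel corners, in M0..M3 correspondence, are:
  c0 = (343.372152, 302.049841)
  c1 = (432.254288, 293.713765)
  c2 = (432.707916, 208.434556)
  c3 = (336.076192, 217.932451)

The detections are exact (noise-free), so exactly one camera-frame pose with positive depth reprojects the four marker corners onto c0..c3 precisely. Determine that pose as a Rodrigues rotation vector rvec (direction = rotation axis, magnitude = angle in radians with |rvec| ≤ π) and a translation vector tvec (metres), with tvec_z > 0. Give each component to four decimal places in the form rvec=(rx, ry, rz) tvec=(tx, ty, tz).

rvec=(0.5332, 0.0051, -0.0956) tvec=(0.1478, 0.0230, 1.3572)

Intrinsics K: fx=561.7, fy=603.9, cx=324.9, cy=247.1
Marker side s = 0.224 m; corners in marker frame (Z=0):
  M0 = (-0.1120, +0.1120, 0)
  M1 = (+0.1120, +0.1120, 0)
  M2 = (+0.1120, -0.1120, 0)
  M3 = (-0.1120, -0.1120, 0)
Detected image corners:
  c0 = (343.372152, 302.049841) px
  c1 = (432.254288, 293.713765) px
  c2 = (432.707916, 208.434556) px
  c3 = (336.076192, 217.932451) px
Planar DLT: solve 8×8 A·h = b for H (H[2,2]=1):
  H  [+404.91930 +159.63525 +386.06057]
  H  [-45.29181 +473.62560 +257.31649]
  H  [-0.02189 +0.37379 +1.00000]
B = K⁻¹H; ‖b₁‖=0.736833, ‖b₂‖=0.736833; λ = 2/(‖b₁‖+‖b₂‖) = 1.357160, sign → tz>0 ⇒ λ=+1.357160
r₁ = λ·B[:,0] = (+0.99553,-0.08963,-0.02970); r₂ = λ·B[:,1] = (+0.09228,+0.85682,+0.50729)
r₃ = r₁×r₂ = (-0.02002,-0.50776,+0.86126); SVD([r₁ r₂ r₃]) → R = UVᵀ:
  R  [+0.99553 +0.09228 -0.02002]
  R  [-0.08963 +0.85682 -0.50776]
  R  [-0.02970 +0.50729 +0.86126]
t = (+0.14777, +0.02296, +1.35716) m
tr R = 2.713619; θ = arccos((tr R − 1)/2) = 0.541746 rad = 31.040°
axis k = ((R−Rᵀ)₃₂, (R−Rᵀ)₁₃, (R−Rᵀ)₂₁) / (2 sinθ) = (+0.984275, +0.009388, -0.176396)
rvec = θ·k = (+0.533227, +0.005086, -0.095562)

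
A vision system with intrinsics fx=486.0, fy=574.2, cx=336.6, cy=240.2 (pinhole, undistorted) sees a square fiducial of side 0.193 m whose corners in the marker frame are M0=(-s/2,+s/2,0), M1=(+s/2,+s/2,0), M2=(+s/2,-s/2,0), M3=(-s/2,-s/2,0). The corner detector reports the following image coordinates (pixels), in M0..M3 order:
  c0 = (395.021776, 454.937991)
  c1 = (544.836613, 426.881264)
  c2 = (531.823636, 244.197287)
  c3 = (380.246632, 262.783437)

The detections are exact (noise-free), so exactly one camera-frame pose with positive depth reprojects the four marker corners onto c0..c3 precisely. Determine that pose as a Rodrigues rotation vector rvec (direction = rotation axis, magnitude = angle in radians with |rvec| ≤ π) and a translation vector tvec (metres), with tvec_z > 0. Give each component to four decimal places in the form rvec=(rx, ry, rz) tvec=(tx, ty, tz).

rvec=(0.0138, -0.1578, -0.0939) tvec=(0.1549, 0.1094, 0.5867)

Intrinsics K: fx=486.0, fy=574.2, cx=336.6, cy=240.2
Marker side s = 0.193 m; corners in marker frame (Z=0):
  M0 = (-0.0965, +0.0965, 0)
  M1 = (+0.0965, +0.0965, 0)
  M2 = (+0.0965, -0.0965, 0)
  M3 = (-0.0965, -0.0965, 0)
Detected image corners:
  c0 = (395.021776, 454.937991) px
  c1 = (544.836613, 426.881264) px
  c2 = (531.823636, 244.197287) px
  c3 = (380.246632, 262.783437) px
Planar DLT: solve 8×8 A·h = b for H (H[2,2]=1):
  H  [+904.08659 +88.55623 +464.94265]
  H  [-28.46060 +982.96514 +347.22620]
  H  [+0.26631 +0.03604 +1.00000]
B = K⁻¹H; ‖b₁‖=1.704465, ‖b₂‖=1.704465; λ = 2/(‖b₁‖+‖b₂‖) = 0.586694, sign → tz>0 ⇒ λ=+0.586694
r₁ = λ·B[:,0] = (+0.98319,-0.09444,+0.15624); r₂ = λ·B[:,1] = (+0.09226,+0.99551,+0.02114)
r₃ = r₁×r₂ = (-0.15753,-0.00637,+0.98749); SVD([r₁ r₂ r₃]) → R = UVᵀ:
  R  [+0.98319 +0.09226 -0.15753]
  R  [-0.09444 +0.99551 -0.00637]
  R  [+0.15624 +0.02114 +0.98749]
t = (+0.15493, +0.10936, +0.58669) m
tr R = 2.966197; θ = arccos((tr R − 1)/2) = 0.184115 rad = 10.549°
axis k = ((R−Rᵀ)₃₂, (R−Rᵀ)₁₃, (R−Rᵀ)₂₁) / (2 sinθ) = (+0.075140, -0.856948, -0.509895)
rvec = θ·k = (+0.013834, -0.157777, -0.093880)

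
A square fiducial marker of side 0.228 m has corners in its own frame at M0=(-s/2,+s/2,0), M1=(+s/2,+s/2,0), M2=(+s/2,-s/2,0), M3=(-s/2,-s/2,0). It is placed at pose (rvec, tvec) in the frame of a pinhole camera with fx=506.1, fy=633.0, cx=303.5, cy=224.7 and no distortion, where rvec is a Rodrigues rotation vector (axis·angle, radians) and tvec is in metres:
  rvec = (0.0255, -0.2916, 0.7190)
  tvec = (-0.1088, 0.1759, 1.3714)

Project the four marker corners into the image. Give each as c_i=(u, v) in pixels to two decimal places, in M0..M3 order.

Intrinsics K: fx=506.1, fy=633.0, cx=303.5, cy=224.7
Marker side s = 0.228 m; corners in marker frame (Z=0):
  M0 = (-0.1140, +0.1140, 0)
  M1 = (+0.1140, +0.1140, 0)
  M2 = (+0.1140, -0.1140, 0)
  M3 = (-0.1140, -0.1140, 0)
rvec = (0.0255, -0.2916, 0.7190), |rvec| = θ = 0.77630 rad = 44.479°
Rodrigues: sinθ=0.70064, 1−cosθ=0.28649; R = I + sinθ·[k]× + (1−cosθ)·[k]×²:
    [+0.71382 -0.65246 -0.25447]
    [+0.64539 +0.75393 -0.12269]
    [+0.27190 -0.07666 +0.95927]
t = (-0.1088, 0.1759, 1.3714) m
M0: Pc = R·M0+t = (-0.26456, +0.18827, +1.33166); u = 506.1·(-0.26456)/1.33166 + 303.5 = 202.9552, v = 633.0·(+0.18827)/1.33166 + 224.7 = 314.1948
M1: Pc = R·M1+t = (-0.10181, +0.33542, +1.39366); u = 506.1·(-0.10181)/1.39366 + 303.5 = 266.5299, v = 633.0·(+0.33542)/1.39366 + 224.7 = 377.0494
M2: Pc = R·M2+t = (+0.04696, +0.16353, +1.41114); u = 506.1·(+0.04696)/1.41114 + 303.5 = 320.3408, v = 633.0·(+0.16353)/1.41114 + 224.7 = 298.0539
M3: Pc = R·M3+t = (-0.11579, +0.01638, +1.34914); u = 506.1·(-0.11579)/1.34914 + 303.5 = 260.0623, v = 633.0·(+0.01638)/1.34914 + 224.7 = 232.3837

c0=(202.96, 314.19) c1=(266.53, 377.05) c2=(320.34, 298.05) c3=(260.06, 232.38)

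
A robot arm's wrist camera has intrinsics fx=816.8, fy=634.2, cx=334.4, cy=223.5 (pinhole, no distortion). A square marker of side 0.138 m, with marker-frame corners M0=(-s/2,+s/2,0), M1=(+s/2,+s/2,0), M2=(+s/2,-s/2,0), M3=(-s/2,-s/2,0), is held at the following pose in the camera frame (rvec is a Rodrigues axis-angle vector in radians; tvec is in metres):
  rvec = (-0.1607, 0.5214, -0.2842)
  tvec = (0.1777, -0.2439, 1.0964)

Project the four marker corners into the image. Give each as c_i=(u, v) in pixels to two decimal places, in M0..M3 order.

Intrinsics K: fx=816.8, fy=634.2, cx=334.4, cy=223.5
Marker side s = 0.138 m; corners in marker frame (Z=0):
  M0 = (-0.0690, +0.0690, 0)
  M1 = (+0.0690, +0.0690, 0)
  M2 = (+0.0690, -0.0690, 0)
  M3 = (-0.0690, -0.0690, 0)
rvec = (-0.1607, 0.5214, -0.2842), |rvec| = θ = 0.61518 rad = 35.247°
Rodrigues: sinθ=0.57711, 1−cosθ=0.18333; R = I + sinθ·[k]× + (1−cosθ)·[k]×²:
    [+0.82918 +0.22602 +0.51125]
    [-0.30720 +0.94836 +0.07897]
    [-0.46700 -0.22254 +0.85579]
t = (0.1777, -0.2439, 1.0964) m
M0: Pc = R·M0+t = (+0.13608, -0.15727, +1.11327); u = 816.8·(+0.13608)/1.11327 + 334.4 = 434.2429, v = 634.2·(-0.15727)/1.11327 + 223.5 = 133.9095
M1: Pc = R·M1+t = (+0.25051, -0.19966, +1.04882); u = 816.8·(+0.25051)/1.04882 + 334.4 = 529.4908, v = 634.2·(-0.19966)/1.04882 + 223.5 = 102.7700
M2: Pc = R·M2+t = (+0.21932, -0.33053, +1.07953); u = 816.8·(+0.21932)/1.07953 + 334.4 = 500.3412, v = 634.2·(-0.33053)/1.07953 + 223.5 = 29.3190
M3: Pc = R·M3+t = (+0.10489, -0.28814, +1.14398); u = 816.8·(+0.10489)/1.14398 + 334.4 = 409.2924, v = 634.2·(-0.28814)/1.14398 + 223.5 = 63.7605

c0=(434.24, 133.91) c1=(529.49, 102.77) c2=(500.34, 29.32) c3=(409.29, 63.76)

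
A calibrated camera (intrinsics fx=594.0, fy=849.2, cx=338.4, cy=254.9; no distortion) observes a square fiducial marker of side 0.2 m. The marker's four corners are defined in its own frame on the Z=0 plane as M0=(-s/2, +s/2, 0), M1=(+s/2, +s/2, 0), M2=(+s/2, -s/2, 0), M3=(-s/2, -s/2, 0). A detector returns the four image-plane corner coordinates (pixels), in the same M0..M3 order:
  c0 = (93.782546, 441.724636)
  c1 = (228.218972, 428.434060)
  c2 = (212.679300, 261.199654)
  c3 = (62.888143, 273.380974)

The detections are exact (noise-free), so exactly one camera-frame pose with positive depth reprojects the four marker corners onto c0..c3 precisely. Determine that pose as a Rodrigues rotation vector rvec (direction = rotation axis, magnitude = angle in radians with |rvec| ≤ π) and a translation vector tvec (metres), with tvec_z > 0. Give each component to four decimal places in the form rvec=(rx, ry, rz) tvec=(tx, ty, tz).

Intrinsics K: fx=594.0, fy=849.2, cx=338.4, cy=254.9
Marker side s = 0.2 m; corners in marker frame (Z=0):
  M0 = (-0.1000, +0.1000, 0)
  M1 = (+0.1000, +0.1000, 0)
  M2 = (+0.1000, -0.1000, 0)
  M3 = (-0.1000, -0.1000, 0)
Detected image corners:
  c0 = (93.782546, 441.724636) px
  c1 = (228.218972, 428.434060) px
  c2 = (212.679300, 261.199654) px
  c3 = (62.888143, 273.380974) px
Planar DLT: solve 8×8 A·h = b for H (H[2,2]=1):
  H  [+719.46965 +194.72465 +150.52530]
  H  [-38.13581 +1024.44725 +355.57019]
  H  [+0.07315 +0.52828 +1.00000]
B = K⁻¹H; ‖b₁‖=1.173745, ‖b₂‖=1.173745; λ = 2/(‖b₁‖+‖b₂‖) = 0.851974, sign → tz>0 ⇒ λ=+0.851974
r₁ = λ·B[:,0] = (+0.99643,-0.05697,+0.06232); r₂ = λ·B[:,1] = (+0.02289,+0.89270,+0.45008)
r₃ = r₁×r₂ = (-0.08128,-0.44704,+0.89081); SVD([r₁ r₂ r₃]) → R = UVᵀ:
  R  [+0.99643 +0.02289 -0.08128]
  R  [-0.05697 +0.89270 -0.44704]
  R  [+0.06232 +0.45008 +0.89081]
t = (-0.26947, +0.10100, +0.85197) m
tr R = 2.779937; θ = arccos((tr R − 1)/2) = 0.473520 rad = 27.131°
axis k = ((R−Rᵀ)₃₂, (R−Rᵀ)₁₃, (R−Rᵀ)₂₁) / (2 sinθ) = (+0.983638, -0.157451, -0.087555)
rvec = θ·k = (+0.465772, -0.074556, -0.041459)

rvec=(0.4658, -0.0746, -0.0415) tvec=(-0.2695, 0.1010, 0.8520)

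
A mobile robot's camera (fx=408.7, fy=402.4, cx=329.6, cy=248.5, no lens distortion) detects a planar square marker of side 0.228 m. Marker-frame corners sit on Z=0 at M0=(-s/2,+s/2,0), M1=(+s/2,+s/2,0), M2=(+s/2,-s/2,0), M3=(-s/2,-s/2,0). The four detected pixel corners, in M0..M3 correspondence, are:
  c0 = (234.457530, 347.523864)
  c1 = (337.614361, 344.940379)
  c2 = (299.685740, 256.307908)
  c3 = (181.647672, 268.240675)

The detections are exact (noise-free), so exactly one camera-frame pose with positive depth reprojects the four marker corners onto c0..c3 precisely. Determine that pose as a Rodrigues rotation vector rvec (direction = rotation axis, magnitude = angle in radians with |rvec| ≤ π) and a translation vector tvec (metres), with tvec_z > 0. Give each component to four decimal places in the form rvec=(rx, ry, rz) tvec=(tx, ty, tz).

Intrinsics K: fx=408.7, fy=402.4, cx=329.6, cy=248.5
Marker side s = 0.228 m; corners in marker frame (Z=0):
  M0 = (-0.1140, +0.1140, 0)
  M1 = (+0.1140, +0.1140, 0)
  M2 = (+0.1140, -0.1140, 0)
  M3 = (-0.1140, -0.1140, 0)
Detected image corners:
  c0 = (234.457530, 347.523864) px
  c1 = (337.614361, 344.940379) px
  c2 = (299.685740, 256.307908) px
  c3 = (181.647672, 268.240675) px
Planar DLT: solve 8×8 A·h = b for H (H[2,2]=1):
  H  [+370.99427 +401.60866 +262.66269]
  H  [-158.56894 +599.52363 +308.08141]
  H  [-0.42241 +0.76343 +1.00000]
B = K⁻¹H; ‖b₁‖=1.324640, ‖b₂‖=1.324640; λ = 2/(‖b₁‖+‖b₂‖) = 0.754922, sign → tz>0 ⇒ λ=+0.754922
r₁ = λ·B[:,0] = (+0.94244,-0.10056,-0.31889); r₂ = λ·B[:,1] = (+0.27704,+0.76883,+0.57633)
r₃ = r₁×r₂ = (+0.18722,-0.63150,+0.75244); SVD([r₁ r₂ r₃]) → R = UVᵀ:
  R  [+0.94244 +0.27704 +0.18722]
  R  [-0.10056 +0.76883 -0.63150]
  R  [-0.31889 +0.57633 +0.75244]
t = (-0.12364, +0.11178, +0.75492) m
tr R = 2.463706; θ = arccos((tr R − 1)/2) = 0.749759 rad = 42.958°
axis k = ((R−Rᵀ)₃₂, (R−Rᵀ)₁₃, (R−Rᵀ)₂₁) / (2 sinθ) = (+0.886202, +0.371335, -0.277048)
rvec = θ·k = (+0.664438, +0.278412, -0.207719)

rvec=(0.6644, 0.2784, -0.2077) tvec=(-0.1236, 0.1118, 0.7549)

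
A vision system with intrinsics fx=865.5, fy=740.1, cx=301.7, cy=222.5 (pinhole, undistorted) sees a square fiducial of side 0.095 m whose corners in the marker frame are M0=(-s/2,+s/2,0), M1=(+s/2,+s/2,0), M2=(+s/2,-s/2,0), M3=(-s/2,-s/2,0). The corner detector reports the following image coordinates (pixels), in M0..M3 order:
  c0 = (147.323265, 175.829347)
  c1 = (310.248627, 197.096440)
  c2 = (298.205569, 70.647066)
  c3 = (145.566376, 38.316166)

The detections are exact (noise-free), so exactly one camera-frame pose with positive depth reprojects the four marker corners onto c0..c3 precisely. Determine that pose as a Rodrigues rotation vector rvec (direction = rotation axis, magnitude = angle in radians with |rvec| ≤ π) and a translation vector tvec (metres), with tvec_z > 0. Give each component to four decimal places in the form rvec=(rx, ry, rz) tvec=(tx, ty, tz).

rvec=(-0.3653, -0.5281, 0.0229) tvec=(-0.0398, -0.0664, 0.4738)

Intrinsics K: fx=865.5, fy=740.1, cx=301.7, cy=222.5
Marker side s = 0.095 m; corners in marker frame (Z=0):
  M0 = (-0.0475, +0.0475, 0)
  M1 = (+0.0475, +0.0475, 0)
  M2 = (+0.0475, -0.0475, 0)
  M3 = (-0.0475, -0.0475, 0)
Detected image corners:
  c0 = (147.323265, 175.829347) px
  c1 = (310.248627, 197.096440) px
  c2 = (298.205569, 70.647066) px
  c3 = (145.566376, 38.316166) px
Planar DLT: solve 8×8 A·h = b for H (H[2,2]=1):
  H  [+1891.28457 -89.50941 +229.07924]
  H  [+408.31247 +1298.32193 +118.83605]
  H  [+1.03090 -0.73132 +1.00000]
B = K⁻¹H; ‖b₁‖=2.110661, ‖b₂‖=2.110661; λ = 2/(‖b₁‖+‖b₂‖) = 0.473785, sign → tz>0 ⇒ λ=+0.473785
r₁ = λ·B[:,0] = (+0.86505,+0.11455,+0.48843); r₂ = λ·B[:,1] = (+0.07178,+0.93530,-0.34649)
r₃ = r₁×r₂ = (-0.49652,+0.33479,+0.80087); SVD([r₁ r₂ r₃]) → R = UVᵀ:
  R  [+0.86505 +0.07178 -0.49652]
  R  [+0.11455 +0.93530 +0.33479]
  R  [+0.48843 -0.34649 +0.80087]
t = (-0.03975, -0.06636, +0.47379) m
tr R = 2.601226; θ = arccos((tr R − 1)/2) = 0.642479 rad = 36.811°
axis k = ((R−Rᵀ)₃₂, (R−Rᵀ)₁₃, (R−Rᵀ)₂₁) / (2 sinθ) = (-0.568505, -0.821905, +0.035688)
rvec = θ·k = (-0.365253, -0.528057, +0.022929)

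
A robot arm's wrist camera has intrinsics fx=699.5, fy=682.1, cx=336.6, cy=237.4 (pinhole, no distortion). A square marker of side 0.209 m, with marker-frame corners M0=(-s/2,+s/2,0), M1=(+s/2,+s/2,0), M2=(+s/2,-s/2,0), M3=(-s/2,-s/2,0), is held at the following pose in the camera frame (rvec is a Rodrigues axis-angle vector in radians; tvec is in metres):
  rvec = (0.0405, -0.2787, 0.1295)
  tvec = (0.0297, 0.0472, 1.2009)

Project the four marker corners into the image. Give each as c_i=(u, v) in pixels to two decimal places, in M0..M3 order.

Intrinsics K: fx=699.5, fy=682.1, cx=336.6, cy=237.4
Marker side s = 0.209 m; corners in marker frame (Z=0):
  M0 = (-0.1045, +0.1045, 0)
  M1 = (+0.1045, +0.1045, 0)
  M2 = (+0.1045, -0.1045, 0)
  M3 = (-0.1045, -0.1045, 0)
rvec = (0.0405, -0.2787, 0.1295), |rvec| = θ = 0.30997 rad = 17.760°
Rodrigues: sinθ=0.30503, 1−cosθ=0.04766; R = I + sinθ·[k]× + (1−cosθ)·[k]×²:
    [+0.95315 -0.13303 -0.27166]
    [+0.12184 +0.99087 -0.05776]
    [+0.27686 +0.02195 +0.96066]
t = (0.0297, 0.0472, 1.2009) m
M0: Pc = R·M0+t = (-0.08381, +0.13801, +1.17426); u = 699.5·(-0.08381)/1.17426 + 336.6 = 286.6768, v = 682.1·(+0.13801)/1.17426 + 237.4 = 317.5688
M1: Pc = R·M1+t = (+0.11540, +0.16348, +1.23213); u = 699.5·(+0.11540)/1.23213 + 336.6 = 402.1161, v = 682.1·(+0.16348)/1.23213 + 237.4 = 327.9006
M2: Pc = R·M2+t = (+0.14321, -0.04361, +1.22754); u = 699.5·(+0.14321)/1.22754 + 336.6 = 418.2050, v = 682.1·(-0.04361)/1.22754 + 237.4 = 213.1654
M3: Pc = R·M3+t = (-0.05600, -0.06908, +1.16967); u = 699.5·(-0.05600)/1.16967 + 336.6 = 303.1088, v = 682.1·(-0.06908)/1.16967 + 237.4 = 197.1170

c0=(286.68, 317.57) c1=(402.12, 327.90) c2=(418.20, 213.17) c3=(303.11, 197.12)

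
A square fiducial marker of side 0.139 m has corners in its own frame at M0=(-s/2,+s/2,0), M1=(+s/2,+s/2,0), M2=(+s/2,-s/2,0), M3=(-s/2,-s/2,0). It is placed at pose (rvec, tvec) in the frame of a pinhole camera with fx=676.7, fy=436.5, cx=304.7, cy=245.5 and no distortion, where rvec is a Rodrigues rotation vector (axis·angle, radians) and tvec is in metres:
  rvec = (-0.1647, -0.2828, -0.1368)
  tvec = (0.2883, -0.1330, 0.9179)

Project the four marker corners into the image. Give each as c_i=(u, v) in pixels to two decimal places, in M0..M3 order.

Intrinsics K: fx=676.7, fy=436.5, cx=304.7, cy=245.5
Marker side s = 0.139 m; corners in marker frame (Z=0):
  M0 = (-0.0695, +0.0695, 0)
  M1 = (+0.0695, +0.0695, 0)
  M2 = (+0.0695, -0.0695, 0)
  M3 = (-0.0695, -0.0695, 0)
rvec = (-0.1647, -0.2828, -0.1368), |rvec| = θ = 0.35471 rad = 20.323°
Rodrigues: sinθ=0.34731, 1−cosθ=0.06225; R = I + sinθ·[k]× + (1−cosθ)·[k]×²:
    [+0.95117 +0.15699 -0.26576]
    [-0.11090 +0.97732 +0.18041]
    [+0.28805 -0.14213 +0.94701]
t = (0.2883, -0.1330, 0.9179) m
M0: Pc = R·M0+t = (+0.23310, -0.05737, +0.88800); u = 676.7·(+0.23310)/0.88800 + 304.7 = 482.3369, v = 436.5·(-0.05737)/0.88800 + 245.5 = 217.3004
M1: Pc = R·M1+t = (+0.36532, -0.07278, +0.92804); u = 676.7·(+0.36532)/0.92804 + 304.7 = 571.0784, v = 436.5·(-0.07278)/0.92804 + 245.5 = 211.2663
M2: Pc = R·M2+t = (+0.34350, -0.20863, +0.94780); u = 676.7·(+0.34350)/0.94780 + 304.7 = 549.9456, v = 436.5·(-0.20863)/0.94780 + 245.5 = 149.4166
M3: Pc = R·M3+t = (+0.21128, -0.19322, +0.90776); u = 676.7·(+0.21128)/0.90776 + 304.7 = 462.2033, v = 436.5·(-0.19322)/0.90776 + 245.5 = 152.5912

c0=(482.34, 217.30) c1=(571.08, 211.27) c2=(549.95, 149.42) c3=(462.20, 152.59)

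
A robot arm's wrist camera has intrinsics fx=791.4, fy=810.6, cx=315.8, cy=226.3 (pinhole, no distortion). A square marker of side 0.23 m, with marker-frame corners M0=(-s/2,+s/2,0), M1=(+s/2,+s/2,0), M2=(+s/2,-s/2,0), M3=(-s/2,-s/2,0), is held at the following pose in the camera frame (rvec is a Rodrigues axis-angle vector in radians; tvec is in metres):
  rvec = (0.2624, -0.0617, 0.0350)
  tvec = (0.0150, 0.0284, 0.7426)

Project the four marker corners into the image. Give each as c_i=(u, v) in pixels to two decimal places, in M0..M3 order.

c0=(207.54, 370.82) c1=(442.47, 374.37) c2=(463.67, 136.80) c3=(209.43, 127.88)

Intrinsics K: fx=791.4, fy=810.6, cx=315.8, cy=226.3
Marker side s = 0.23 m; corners in marker frame (Z=0):
  M0 = (-0.1150, +0.1150, 0)
  M1 = (+0.1150, +0.1150, 0)
  M2 = (+0.1150, -0.1150, 0)
  M3 = (-0.1150, -0.1150, 0)
rvec = (0.2624, -0.0617, 0.0350), |rvec| = θ = 0.27182 rad = 15.574°
Rodrigues: sinθ=0.26848, 1−cosθ=0.03672; R = I + sinθ·[k]× + (1−cosθ)·[k]×²:
    [+0.99750 -0.04262 -0.05638]
    [+0.02653 +0.96518 -0.26025]
    [+0.06551 +0.25811 +0.96389]
t = (0.0150, 0.0284, 0.7426) m
M0: Pc = R·M0+t = (-0.10461, +0.13634, +0.76475); u = 791.4·(-0.10461)/0.76475 + 315.8 = 207.5410, v = 810.6·(+0.13634)/0.76475 + 226.3 = 370.8194
M1: Pc = R·M1+t = (+0.12481, +0.14245, +0.77982); u = 791.4·(+0.12481)/0.77982 + 315.8 = 442.4657, v = 810.6·(+0.14245)/0.77982 + 226.3 = 374.3689
M2: Pc = R·M2+t = (+0.13461, -0.07954, +0.72045); u = 791.4·(+0.13461)/0.72045 + 315.8 = 463.6698, v = 810.6·(-0.07954)/0.72045 + 226.3 = 136.8018
M3: Pc = R·M3+t = (-0.09481, -0.08565, +0.70538); u = 791.4·(-0.09481)/0.70538 + 315.8 = 209.4269, v = 810.6·(-0.08565)/0.70538 + 226.3 = 127.8794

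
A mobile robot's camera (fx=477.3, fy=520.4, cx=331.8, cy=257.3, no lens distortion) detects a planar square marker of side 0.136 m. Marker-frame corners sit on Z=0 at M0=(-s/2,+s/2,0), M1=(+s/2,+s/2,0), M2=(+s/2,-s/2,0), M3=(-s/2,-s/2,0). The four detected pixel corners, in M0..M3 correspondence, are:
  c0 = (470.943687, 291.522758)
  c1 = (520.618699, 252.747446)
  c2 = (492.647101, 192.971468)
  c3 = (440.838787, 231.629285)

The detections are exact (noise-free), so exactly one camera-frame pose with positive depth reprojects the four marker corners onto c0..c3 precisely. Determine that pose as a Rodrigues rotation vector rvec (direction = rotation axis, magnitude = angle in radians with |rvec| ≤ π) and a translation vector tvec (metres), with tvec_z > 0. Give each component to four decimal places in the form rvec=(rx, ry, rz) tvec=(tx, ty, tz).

rvec=(0.1696, -0.2154, -0.5654) tvec=(0.3113, -0.0283, 0.9909)

Intrinsics K: fx=477.3, fy=520.4, cx=331.8, cy=257.3
Marker side s = 0.136 m; corners in marker frame (Z=0):
  M0 = (-0.0680, +0.0680, 0)
  M1 = (+0.0680, +0.0680, 0)
  M2 = (+0.0680, -0.0680, 0)
  M3 = (-0.0680, -0.0680, 0)
Detected image corners:
  c0 = (470.943687, 291.522758) px
  c1 = (520.618699, 252.747446) px
  c2 = (492.647101, 192.971468) px
  c3 = (440.838787, 231.629285) px
Planar DLT: solve 8×8 A·h = b for H (H[2,2]=1):
  H  [+448.30649 +319.10257 +481.74886]
  H  [-246.77717 +493.13976 +242.45840]
  H  [+0.15651 +0.21957 +1.00000]
B = K⁻¹H; ‖b₁‖=1.009159, ‖b₂‖=1.009159; λ = 2/(‖b₁‖+‖b₂‖) = 0.990924, sign → tz>0 ⇒ λ=+0.990924
r₁ = λ·B[:,0] = (+0.82292,-0.54658,+0.15509); r₂ = λ·B[:,1] = (+0.51124,+0.83144,+0.21757)
r₃ = r₁×r₂ = (-0.24787,-0.09976,+0.96364); SVD([r₁ r₂ r₃]) → R = UVᵀ:
  R  [+0.82292 +0.51124 -0.24787]
  R  [-0.54658 +0.83144 -0.09976]
  R  [+0.15509 +0.21757 +0.96364]
t = (+0.31131, -0.02826, +0.99092) m
tr R = 2.618001; θ = arccos((tr R − 1)/2) = 0.628346 rad = 36.002°
axis k = ((R−Rᵀ)₃₂, (R−Rᵀ)₁₃, (R−Rᵀ)₂₁) / (2 sinθ) = (+0.269928, -0.342768, -0.899805)
rvec = θ·k = (+0.169608, -0.215377, -0.565389)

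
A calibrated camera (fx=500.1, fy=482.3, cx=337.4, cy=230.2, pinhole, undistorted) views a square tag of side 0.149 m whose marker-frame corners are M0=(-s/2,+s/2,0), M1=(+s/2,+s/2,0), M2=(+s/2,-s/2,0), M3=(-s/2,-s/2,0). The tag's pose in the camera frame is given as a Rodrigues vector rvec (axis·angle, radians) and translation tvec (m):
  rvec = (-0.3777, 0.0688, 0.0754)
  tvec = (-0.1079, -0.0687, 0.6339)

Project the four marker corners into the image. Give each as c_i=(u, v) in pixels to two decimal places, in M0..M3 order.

Intrinsics K: fx=500.1, fy=482.3, cx=337.4, cy=230.2
Marker side s = 0.149 m; corners in marker frame (Z=0):
  M0 = (-0.0745, +0.0745, 0)
  M1 = (+0.0745, +0.0745, 0)
  M2 = (+0.0745, -0.0745, 0)
  M3 = (-0.0745, -0.0745, 0)
rvec = (-0.3777, 0.0688, 0.0754), |rvec| = θ = 0.39125 rad = 22.417°
Rodrigues: sinθ=0.38134, 1−cosθ=0.07557; R = I + sinθ·[k]× + (1−cosθ)·[k]×²:
    [+0.99486 -0.08632 +0.05300]
    [+0.06066 +0.92677 +0.37070]
    [-0.08112 -0.36558 +0.92724]
t = (-0.1079, -0.0687, 0.6339) m
M0: Pc = R·M0+t = (-0.18845, -0.00418, +0.61271); u = 500.1·(-0.18845)/0.61271 + 337.4 = 183.5866, v = 482.3·(-0.00418)/0.61271 + 230.2 = 226.9136
M1: Pc = R·M1+t = (-0.04021, +0.00486, +0.60062); u = 500.1·(-0.04021)/0.60062 + 337.4 = 303.9164, v = 482.3·(+0.00486)/0.60062 + 230.2 = 234.1056
M2: Pc = R·M2+t = (-0.02735, -0.13322, +0.65509); u = 500.1·(-0.02735)/0.65509 + 337.4 = 316.5191, v = 482.3·(-0.13322)/0.65509 + 230.2 = 132.1155
M3: Pc = R·M3+t = (-0.17559, -0.14226, +0.66718); u = 500.1·(-0.17559)/0.66718 + 337.4 = 205.7852, v = 482.3·(-0.14226)/0.66718 + 230.2 = 127.3583

c0=(183.59, 226.91) c1=(303.92, 234.11) c2=(316.52, 132.12) c3=(205.79, 127.36)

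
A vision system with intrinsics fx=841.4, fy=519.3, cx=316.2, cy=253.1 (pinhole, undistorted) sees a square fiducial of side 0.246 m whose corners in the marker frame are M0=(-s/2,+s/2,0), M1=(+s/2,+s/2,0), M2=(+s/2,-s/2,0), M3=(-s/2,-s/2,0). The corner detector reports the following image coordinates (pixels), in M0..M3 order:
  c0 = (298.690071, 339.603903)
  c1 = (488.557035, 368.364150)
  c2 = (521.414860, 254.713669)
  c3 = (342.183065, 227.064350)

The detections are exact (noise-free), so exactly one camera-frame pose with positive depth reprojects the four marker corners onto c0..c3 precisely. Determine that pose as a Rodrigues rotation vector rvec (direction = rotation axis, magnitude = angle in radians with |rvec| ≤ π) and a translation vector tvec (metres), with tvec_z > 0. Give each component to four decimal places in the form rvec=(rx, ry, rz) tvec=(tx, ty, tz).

Intrinsics K: fx=841.4, fy=519.3, cx=316.2, cy=253.1
Marker side s = 0.246 m; corners in marker frame (Z=0):
  M0 = (-0.1230, +0.1230, 0)
  M1 = (+0.1230, +0.1230, 0)
  M2 = (+0.1230, -0.1230, 0)
  M3 = (-0.1230, -0.1230, 0)
Detected image corners:
  c0 = (298.690071, 339.603903) px
  c1 = (488.557035, 368.364150) px
  c2 = (521.414860, 254.713669) px
  c3 = (342.183065, 227.064350) px
Planar DLT: solve 8×8 A·h = b for H (H[2,2]=1):
  H  [+756.84470 -250.31806 +413.45228]
  H  [+119.81968 +391.14537 +295.86297]
  H  [+0.01758 -0.23062 +1.00000]
B = K⁻¹H; ‖b₁‖=0.920290, ‖b₂‖=0.920290; λ = 2/(‖b₁‖+‖b₂‖) = 1.086615, sign → tz>0 ⇒ λ=+1.086615
r₁ = λ·B[:,0] = (+0.97024,+0.24141,+0.01911); r₂ = λ·B[:,1] = (-0.22909,+0.94059,-0.25060)
r₃ = r₁×r₂ = (-0.07847,+0.23876,+0.96790); SVD([r₁ r₂ r₃]) → R = UVᵀ:
  R  [+0.97024 -0.22909 -0.07847]
  R  [+0.24141 +0.94059 +0.23876]
  R  [+0.01911 -0.25060 +0.96790]
t = (+0.12560, +0.08948, +1.08661) m
tr R = 2.878733; θ = arccos((tr R − 1)/2) = 0.350018 rad = 20.055°
axis k = ((R−Rᵀ)₃₂, (R−Rᵀ)₁₃, (R−Rᵀ)₂₁) / (2 sinθ) = (-0.713527, -0.142272, +0.686031)
rvec = θ·k = (-0.249747, -0.049798, +0.240123)

rvec=(-0.2497, -0.0498, 0.2401) tvec=(0.1256, 0.0895, 1.0866)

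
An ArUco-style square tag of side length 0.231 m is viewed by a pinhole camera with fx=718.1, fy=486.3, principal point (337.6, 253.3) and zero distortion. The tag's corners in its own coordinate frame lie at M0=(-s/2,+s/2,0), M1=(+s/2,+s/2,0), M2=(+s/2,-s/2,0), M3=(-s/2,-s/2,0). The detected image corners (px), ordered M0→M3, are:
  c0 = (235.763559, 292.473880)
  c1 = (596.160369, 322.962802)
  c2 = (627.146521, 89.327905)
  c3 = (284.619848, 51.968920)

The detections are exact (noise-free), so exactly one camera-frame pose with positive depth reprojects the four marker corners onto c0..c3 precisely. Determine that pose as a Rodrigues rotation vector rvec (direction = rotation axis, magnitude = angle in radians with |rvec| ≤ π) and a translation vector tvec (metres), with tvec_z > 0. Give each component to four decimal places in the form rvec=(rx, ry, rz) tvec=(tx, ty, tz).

rvec=(-0.0892, -0.0775, 0.1277) tvec=(0.0656, -0.0633, 0.4624)

Intrinsics K: fx=718.1, fy=486.3, cx=337.6, cy=253.3
Marker side s = 0.231 m; corners in marker frame (Z=0):
  M0 = (-0.1155, +0.1155, 0)
  M1 = (+0.1155, +0.1155, 0)
  M2 = (+0.1155, -0.1155, 0)
  M3 = (-0.1155, -0.1155, 0)
Detected image corners:
  c0 = (235.763559, 292.473880) px
  c1 = (596.160369, 322.962802) px
  c2 = (627.146521, 89.327905) px
  c3 = (284.619848, 51.968920) px
Planar DLT: solve 8×8 A·h = b for H (H[2,2]=1):
  H  [+1587.89707 -260.43275 +439.52418]
  H  [+176.42180 +987.68917 +186.71263]
  H  [+0.15444 -0.20257 +1.00000]
B = K⁻¹H; ‖b₁‖=2.162720, ‖b₂‖=2.162720; λ = 2/(‖b₁‖+‖b₂‖) = 0.462381, sign → tz>0 ⇒ λ=+0.462381
r₁ = λ·B[:,0] = (+0.98887,+0.13055,+0.07141); r₂ = λ·B[:,1] = (-0.12366,+0.98789,-0.09366)
r₃ = r₁×r₂ = (-0.08277,+0.08379,+0.99304); SVD([r₁ r₂ r₃]) → R = UVᵀ:
  R  [+0.98887 -0.12366 -0.08277]
  R  [+0.13055 +0.98789 +0.08379]
  R  [+0.07141 -0.09366 +0.99304]
t = (+0.06563, -0.06331, +0.46238) m
tr R = 2.969801; θ = arccos((tr R − 1)/2) = 0.173997 rad = 9.969°
axis k = ((R−Rᵀ)₃₂, (R−Rᵀ)₁₃, (R−Rᵀ)₂₁) / (2 sinθ) = (-0.512514, -0.445300, +0.734192)
rvec = θ·k = (-0.089176, -0.077481, +0.127747)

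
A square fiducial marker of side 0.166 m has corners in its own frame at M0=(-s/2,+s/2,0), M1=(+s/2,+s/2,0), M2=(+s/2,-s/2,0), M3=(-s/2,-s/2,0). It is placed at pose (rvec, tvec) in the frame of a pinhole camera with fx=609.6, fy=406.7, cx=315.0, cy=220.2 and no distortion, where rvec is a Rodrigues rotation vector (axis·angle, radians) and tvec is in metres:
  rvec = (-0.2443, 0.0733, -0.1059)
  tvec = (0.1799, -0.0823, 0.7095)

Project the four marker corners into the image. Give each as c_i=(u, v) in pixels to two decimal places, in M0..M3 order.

c0=(407.68, 224.41) c1=(555.69, 213.28) c2=(528.83, 123.82) c3=(389.37, 135.54)

Intrinsics K: fx=609.6, fy=406.7, cx=315.0, cy=220.2
Marker side s = 0.166 m; corners in marker frame (Z=0):
  M0 = (-0.0830, +0.0830, 0)
  M1 = (+0.0830, +0.0830, 0)
  M2 = (+0.0830, -0.0830, 0)
  M3 = (-0.0830, -0.0830, 0)
rvec = (-0.2443, 0.0733, -0.1059), |rvec| = θ = 0.27617 rad = 15.823°
Rodrigues: sinθ=0.27267, 1−cosθ=0.03789; R = I + sinθ·[k]× + (1−cosθ)·[k]×²:
    [+0.99176 +0.09566 +0.08523]
    [-0.11346 +0.96478 +0.23735]
    [-0.05952 -0.24506 +0.96768]
t = (0.1799, -0.0823, 0.7095) m
M0: Pc = R·M0+t = (+0.10552, +0.00719, +0.69410); u = 609.6·(+0.10552)/0.69410 + 315.0 = 407.6775, v = 406.7·(+0.00719)/0.69410 + 220.2 = 224.4148
M1: Pc = R·M1+t = (+0.27016, -0.01164, +0.68422); u = 609.6·(+0.27016)/0.68422 + 315.0 = 555.6932, v = 406.7·(-0.01164)/0.68422 + 220.2 = 213.2809
M2: Pc = R·M2+t = (+0.25428, -0.17179, +0.72490); u = 609.6·(+0.25428)/0.72490 + 315.0 = 528.8317, v = 406.7·(-0.17179)/0.72490 + 220.2 = 123.8166
M3: Pc = R·M3+t = (+0.08964, -0.15296, +0.73478); u = 609.6·(+0.08964)/0.73478 + 315.0 = 389.3719, v = 406.7·(-0.15296)/0.73478 + 220.2 = 135.5370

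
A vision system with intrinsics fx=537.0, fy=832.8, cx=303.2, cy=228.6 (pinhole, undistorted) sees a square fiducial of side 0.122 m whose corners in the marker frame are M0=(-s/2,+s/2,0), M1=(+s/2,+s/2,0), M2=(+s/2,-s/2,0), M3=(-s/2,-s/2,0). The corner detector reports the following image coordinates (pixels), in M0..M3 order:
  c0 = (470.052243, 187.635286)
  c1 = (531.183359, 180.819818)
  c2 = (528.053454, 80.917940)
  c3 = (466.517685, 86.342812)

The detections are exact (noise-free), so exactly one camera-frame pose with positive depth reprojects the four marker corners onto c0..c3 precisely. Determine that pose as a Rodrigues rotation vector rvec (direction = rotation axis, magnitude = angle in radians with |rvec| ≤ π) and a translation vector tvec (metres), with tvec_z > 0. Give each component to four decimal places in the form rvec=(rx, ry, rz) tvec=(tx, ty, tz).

rvec=(0.0442, -0.1196, -0.0720) tvec=(0.3693, -0.1149, 1.0120)

Intrinsics K: fx=537.0, fy=832.8, cx=303.2, cy=228.6
Marker side s = 0.122 m; corners in marker frame (Z=0):
  M0 = (-0.0610, +0.0610, 0)
  M1 = (+0.0610, +0.0610, 0)
  M2 = (+0.0610, -0.0610, 0)
  M3 = (-0.0610, -0.0610, 0)
Detected image corners:
  c0 = (470.052243, 187.635286) px
  c1 = (531.183359, 180.819818) px
  c2 = (528.053454, 80.917940) px
  c3 = (466.517685, 86.342812) px
Planar DLT: solve 8×8 A·h = b for H (H[2,2]=1):
  H  [+560.71276 +51.13395 +499.17394]
  H  [-34.61770 +830.92371 +134.05382]
  H  [+0.11621 +0.04776 +1.00000]
B = K⁻¹H; ‖b₁‖=0.988154, ‖b₂‖=0.988154; λ = 2/(‖b₁‖+‖b₂‖) = 1.011988, sign → tz>0 ⇒ λ=+1.011988
r₁ = λ·B[:,0] = (+0.99027,-0.07435,+0.11761); r₂ = λ·B[:,1] = (+0.06907,+0.99644,+0.04834)
r₃ = r₁×r₂ = (-0.12078,-0.03974,+0.99188); SVD([r₁ r₂ r₃]) → R = UVᵀ:
  R  [+0.99027 +0.06907 -0.12078]
  R  [-0.07435 +0.99644 -0.03974]
  R  [+0.11761 +0.04834 +0.99188]
t = (+0.36932, -0.11489, +1.01199) m
tr R = 2.978597; θ = arccos((tr R − 1)/2) = 0.146430 rad = 8.390°
axis k = ((R−Rᵀ)₃₂, (R−Rᵀ)₁₃, (R−Rᵀ)₂₁) / (2 sinθ) = (+0.301841, -0.816912, -0.491474)
rvec = θ·k = (+0.044199, -0.119620, -0.071967)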